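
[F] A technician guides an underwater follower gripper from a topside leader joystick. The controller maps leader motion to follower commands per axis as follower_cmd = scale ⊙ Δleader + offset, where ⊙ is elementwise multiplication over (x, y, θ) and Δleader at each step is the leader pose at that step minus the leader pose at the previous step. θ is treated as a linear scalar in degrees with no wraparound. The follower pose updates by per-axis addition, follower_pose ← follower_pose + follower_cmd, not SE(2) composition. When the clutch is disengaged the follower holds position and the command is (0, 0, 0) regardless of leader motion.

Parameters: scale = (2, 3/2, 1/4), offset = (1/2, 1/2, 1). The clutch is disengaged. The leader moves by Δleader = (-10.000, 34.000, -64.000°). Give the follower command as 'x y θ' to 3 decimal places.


0.000 0.000 0.000

clutch disengaged → follower holds; cmd = (0, 0, 0)


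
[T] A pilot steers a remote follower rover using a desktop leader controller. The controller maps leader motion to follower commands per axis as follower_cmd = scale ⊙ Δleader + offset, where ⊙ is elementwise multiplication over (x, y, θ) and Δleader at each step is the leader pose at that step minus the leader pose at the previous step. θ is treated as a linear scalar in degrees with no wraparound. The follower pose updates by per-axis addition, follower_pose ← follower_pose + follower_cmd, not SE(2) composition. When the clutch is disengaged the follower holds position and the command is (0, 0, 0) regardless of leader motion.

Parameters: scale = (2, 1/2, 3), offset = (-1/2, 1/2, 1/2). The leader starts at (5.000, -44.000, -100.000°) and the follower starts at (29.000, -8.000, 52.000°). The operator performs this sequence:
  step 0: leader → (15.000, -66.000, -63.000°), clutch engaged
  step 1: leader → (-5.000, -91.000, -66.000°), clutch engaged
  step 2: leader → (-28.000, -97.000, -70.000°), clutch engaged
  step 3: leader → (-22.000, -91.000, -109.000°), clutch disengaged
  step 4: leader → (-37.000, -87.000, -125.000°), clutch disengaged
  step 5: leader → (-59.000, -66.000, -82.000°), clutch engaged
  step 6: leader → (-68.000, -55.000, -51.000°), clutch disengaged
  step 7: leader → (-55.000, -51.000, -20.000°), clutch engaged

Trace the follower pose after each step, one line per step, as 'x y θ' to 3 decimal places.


step 0: Δleader=(10.000, -22.000, 37.000°), engaged; cmd=(19.500, -10.500, 111.500°) → follower=(48.500, -18.500, 163.500°)
step 1: Δleader=(-20.000, -25.000, -3.000°), engaged; cmd=(-40.500, -12.000, -8.500°) → follower=(8.000, -30.500, 155.000°)
step 2: Δleader=(-23.000, -6.000, -4.000°), engaged; cmd=(-46.500, -2.500, -11.500°) → follower=(-38.500, -33.000, 143.500°)
step 3: Δleader=(6.000, 6.000, -39.000°), disengaged; cmd=(0,0,0) → follower holds at (-38.500, -33.000, 143.500°)
step 4: Δleader=(-15.000, 4.000, -16.000°), disengaged; cmd=(0,0,0) → follower holds at (-38.500, -33.000, 143.500°)
step 5: Δleader=(-22.000, 21.000, 43.000°), engaged; cmd=(-44.500, 11.000, 129.500°) → follower=(-83.000, -22.000, 273.000°)
step 6: Δleader=(-9.000, 11.000, 31.000°), disengaged; cmd=(0,0,0) → follower holds at (-83.000, -22.000, 273.000°)
step 7: Δleader=(13.000, 4.000, 31.000°), engaged; cmd=(25.500, 2.500, 93.500°) → follower=(-57.500, -19.500, 366.500°)

48.500 -18.500 163.500
8.000 -30.500 155.000
-38.500 -33.000 143.500
-38.500 -33.000 143.500
-38.500 -33.000 143.500
-83.000 -22.000 273.000
-83.000 -22.000 273.000
-57.500 -19.500 366.500


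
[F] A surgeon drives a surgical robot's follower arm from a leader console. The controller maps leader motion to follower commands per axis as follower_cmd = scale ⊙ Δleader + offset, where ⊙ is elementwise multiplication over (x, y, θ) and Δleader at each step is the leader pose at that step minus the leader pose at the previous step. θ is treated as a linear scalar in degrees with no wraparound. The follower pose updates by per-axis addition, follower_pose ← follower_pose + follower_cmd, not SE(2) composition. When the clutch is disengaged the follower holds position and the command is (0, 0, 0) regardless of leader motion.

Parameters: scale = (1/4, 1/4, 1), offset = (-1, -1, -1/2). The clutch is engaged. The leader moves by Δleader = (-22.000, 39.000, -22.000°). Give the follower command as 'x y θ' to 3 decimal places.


-6.500 8.750 -22.500

axis x: 1/4·-22.000 + -1 = -6.500
axis y: 1/4·39.000 + -1 = 8.750
axis θ: 1·-22.000 + -1/2 = -22.500


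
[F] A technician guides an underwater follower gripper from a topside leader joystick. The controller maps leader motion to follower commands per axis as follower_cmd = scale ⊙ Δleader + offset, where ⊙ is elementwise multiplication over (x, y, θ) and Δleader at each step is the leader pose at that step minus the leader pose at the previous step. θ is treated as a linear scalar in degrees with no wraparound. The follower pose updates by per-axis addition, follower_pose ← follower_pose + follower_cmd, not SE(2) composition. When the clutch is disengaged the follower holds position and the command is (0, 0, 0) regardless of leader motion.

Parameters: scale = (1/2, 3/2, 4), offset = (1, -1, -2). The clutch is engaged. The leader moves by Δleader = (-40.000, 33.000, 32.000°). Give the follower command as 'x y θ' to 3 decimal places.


axis x: 1/2·-40.000 + 1 = -19.000
axis y: 3/2·33.000 + -1 = 48.500
axis θ: 4·32.000 + -2 = 126.000

-19.000 48.500 126.000


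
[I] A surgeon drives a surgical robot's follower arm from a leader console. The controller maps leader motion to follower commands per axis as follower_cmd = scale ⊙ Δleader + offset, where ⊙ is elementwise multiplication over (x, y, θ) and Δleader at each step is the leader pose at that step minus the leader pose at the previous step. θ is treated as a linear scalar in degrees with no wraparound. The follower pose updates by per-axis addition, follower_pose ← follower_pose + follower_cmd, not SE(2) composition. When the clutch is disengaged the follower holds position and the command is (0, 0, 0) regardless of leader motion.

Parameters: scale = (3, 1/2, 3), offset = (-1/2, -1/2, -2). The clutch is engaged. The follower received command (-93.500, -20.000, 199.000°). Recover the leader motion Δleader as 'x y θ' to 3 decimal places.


axis x: (-93.500 − -1/2) / (3) = -31.000
axis y: (-20.000 − -1/2) / (1/2) = -39.000
axis θ: (199.000 − -2) / (3) = 67.000

-31.000 -39.000 67.000


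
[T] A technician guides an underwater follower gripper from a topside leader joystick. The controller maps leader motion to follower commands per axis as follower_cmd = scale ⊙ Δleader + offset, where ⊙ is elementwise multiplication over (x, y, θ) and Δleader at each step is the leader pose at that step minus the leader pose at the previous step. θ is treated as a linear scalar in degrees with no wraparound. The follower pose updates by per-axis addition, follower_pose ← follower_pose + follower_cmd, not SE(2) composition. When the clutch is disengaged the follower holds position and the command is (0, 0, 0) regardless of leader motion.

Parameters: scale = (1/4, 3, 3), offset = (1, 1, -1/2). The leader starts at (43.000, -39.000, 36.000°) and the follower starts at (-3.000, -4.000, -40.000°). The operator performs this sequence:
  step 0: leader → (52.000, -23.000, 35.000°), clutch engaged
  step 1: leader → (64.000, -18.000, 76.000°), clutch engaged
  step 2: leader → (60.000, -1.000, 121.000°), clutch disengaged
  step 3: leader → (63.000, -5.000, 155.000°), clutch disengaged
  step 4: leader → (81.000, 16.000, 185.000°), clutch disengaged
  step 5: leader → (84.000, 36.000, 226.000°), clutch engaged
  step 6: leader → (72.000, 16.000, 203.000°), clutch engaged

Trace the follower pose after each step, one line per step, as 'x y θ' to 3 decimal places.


0.250 45.000 -43.500
4.250 61.000 79.000
4.250 61.000 79.000
4.250 61.000 79.000
4.250 61.000 79.000
6.000 122.000 201.500
4.000 63.000 132.000

step 0: Δleader=(9.000, 16.000, -1.000°), engaged; cmd=(3.250, 49.000, -3.500°) → follower=(0.250, 45.000, -43.500°)
step 1: Δleader=(12.000, 5.000, 41.000°), engaged; cmd=(4.000, 16.000, 122.500°) → follower=(4.250, 61.000, 79.000°)
step 2: Δleader=(-4.000, 17.000, 45.000°), disengaged; cmd=(0,0,0) → follower holds at (4.250, 61.000, 79.000°)
step 3: Δleader=(3.000, -4.000, 34.000°), disengaged; cmd=(0,0,0) → follower holds at (4.250, 61.000, 79.000°)
step 4: Δleader=(18.000, 21.000, 30.000°), disengaged; cmd=(0,0,0) → follower holds at (4.250, 61.000, 79.000°)
step 5: Δleader=(3.000, 20.000, 41.000°), engaged; cmd=(1.750, 61.000, 122.500°) → follower=(6.000, 122.000, 201.500°)
step 6: Δleader=(-12.000, -20.000, -23.000°), engaged; cmd=(-2.000, -59.000, -69.500°) → follower=(4.000, 63.000, 132.000°)


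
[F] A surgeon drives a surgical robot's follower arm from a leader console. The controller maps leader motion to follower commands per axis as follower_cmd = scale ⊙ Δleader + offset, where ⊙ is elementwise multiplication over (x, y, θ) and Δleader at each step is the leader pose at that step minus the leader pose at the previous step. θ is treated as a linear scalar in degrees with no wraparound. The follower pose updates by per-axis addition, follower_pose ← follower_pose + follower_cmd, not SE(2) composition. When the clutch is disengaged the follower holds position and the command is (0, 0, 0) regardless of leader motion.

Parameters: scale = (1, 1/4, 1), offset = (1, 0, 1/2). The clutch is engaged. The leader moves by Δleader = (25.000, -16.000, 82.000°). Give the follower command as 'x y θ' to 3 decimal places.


axis x: 1·25.000 + 1 = 26.000
axis y: 1/4·-16.000 + 0 = -4.000
axis θ: 1·82.000 + 1/2 = 82.500

26.000 -4.000 82.500


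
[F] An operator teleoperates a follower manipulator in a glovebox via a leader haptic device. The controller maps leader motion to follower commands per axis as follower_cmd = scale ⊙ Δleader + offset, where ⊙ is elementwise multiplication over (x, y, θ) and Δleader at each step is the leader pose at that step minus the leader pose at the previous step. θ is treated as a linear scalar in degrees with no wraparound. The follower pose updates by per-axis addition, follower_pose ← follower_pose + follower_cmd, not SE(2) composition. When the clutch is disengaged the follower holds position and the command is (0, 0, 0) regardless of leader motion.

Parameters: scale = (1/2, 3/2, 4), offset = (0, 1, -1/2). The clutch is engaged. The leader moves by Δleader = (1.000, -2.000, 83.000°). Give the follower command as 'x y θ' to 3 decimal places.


axis x: 1/2·1.000 + 0 = 0.500
axis y: 3/2·-2.000 + 1 = -2.000
axis θ: 4·83.000 + -1/2 = 331.500

0.500 -2.000 331.500


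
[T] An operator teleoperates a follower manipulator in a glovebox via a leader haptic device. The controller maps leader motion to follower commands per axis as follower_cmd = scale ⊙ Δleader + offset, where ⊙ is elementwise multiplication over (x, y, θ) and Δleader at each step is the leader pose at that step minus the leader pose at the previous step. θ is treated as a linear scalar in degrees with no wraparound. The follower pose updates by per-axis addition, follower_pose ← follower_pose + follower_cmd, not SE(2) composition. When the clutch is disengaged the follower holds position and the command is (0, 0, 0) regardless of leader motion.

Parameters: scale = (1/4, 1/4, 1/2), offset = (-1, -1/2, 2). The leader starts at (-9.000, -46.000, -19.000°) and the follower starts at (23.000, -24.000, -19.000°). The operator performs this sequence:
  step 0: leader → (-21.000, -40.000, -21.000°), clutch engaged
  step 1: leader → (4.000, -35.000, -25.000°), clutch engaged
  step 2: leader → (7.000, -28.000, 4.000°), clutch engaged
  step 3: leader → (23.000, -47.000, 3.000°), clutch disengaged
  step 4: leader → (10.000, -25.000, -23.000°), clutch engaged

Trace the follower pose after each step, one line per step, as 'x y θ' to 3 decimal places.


step 0: Δleader=(-12.000, 6.000, -2.000°), engaged; cmd=(-4.000, 1.000, 1.000°) → follower=(19.000, -23.000, -18.000°)
step 1: Δleader=(25.000, 5.000, -4.000°), engaged; cmd=(5.250, 0.750, 0.000°) → follower=(24.250, -22.250, -18.000°)
step 2: Δleader=(3.000, 7.000, 29.000°), engaged; cmd=(-0.250, 1.250, 16.500°) → follower=(24.000, -21.000, -1.500°)
step 3: Δleader=(16.000, -19.000, -1.000°), disengaged; cmd=(0,0,0) → follower holds at (24.000, -21.000, -1.500°)
step 4: Δleader=(-13.000, 22.000, -26.000°), engaged; cmd=(-4.250, 5.000, -11.000°) → follower=(19.750, -16.000, -12.500°)

19.000 -23.000 -18.000
24.250 -22.250 -18.000
24.000 -21.000 -1.500
24.000 -21.000 -1.500
19.750 -16.000 -12.500


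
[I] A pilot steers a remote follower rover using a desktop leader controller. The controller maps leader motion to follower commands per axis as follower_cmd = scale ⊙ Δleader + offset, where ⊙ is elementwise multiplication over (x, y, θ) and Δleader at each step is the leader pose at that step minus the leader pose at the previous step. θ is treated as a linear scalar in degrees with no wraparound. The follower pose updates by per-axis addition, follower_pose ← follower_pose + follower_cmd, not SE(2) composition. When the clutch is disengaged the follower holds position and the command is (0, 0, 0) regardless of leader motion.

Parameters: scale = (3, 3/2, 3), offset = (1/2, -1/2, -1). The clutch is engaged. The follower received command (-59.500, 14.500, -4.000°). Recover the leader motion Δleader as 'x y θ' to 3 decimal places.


axis x: (-59.500 − 1/2) / (3) = -20.000
axis y: (14.500 − -1/2) / (3/2) = 10.000
axis θ: (-4.000 − -1) / (3) = -1.000

-20.000 10.000 -1.000


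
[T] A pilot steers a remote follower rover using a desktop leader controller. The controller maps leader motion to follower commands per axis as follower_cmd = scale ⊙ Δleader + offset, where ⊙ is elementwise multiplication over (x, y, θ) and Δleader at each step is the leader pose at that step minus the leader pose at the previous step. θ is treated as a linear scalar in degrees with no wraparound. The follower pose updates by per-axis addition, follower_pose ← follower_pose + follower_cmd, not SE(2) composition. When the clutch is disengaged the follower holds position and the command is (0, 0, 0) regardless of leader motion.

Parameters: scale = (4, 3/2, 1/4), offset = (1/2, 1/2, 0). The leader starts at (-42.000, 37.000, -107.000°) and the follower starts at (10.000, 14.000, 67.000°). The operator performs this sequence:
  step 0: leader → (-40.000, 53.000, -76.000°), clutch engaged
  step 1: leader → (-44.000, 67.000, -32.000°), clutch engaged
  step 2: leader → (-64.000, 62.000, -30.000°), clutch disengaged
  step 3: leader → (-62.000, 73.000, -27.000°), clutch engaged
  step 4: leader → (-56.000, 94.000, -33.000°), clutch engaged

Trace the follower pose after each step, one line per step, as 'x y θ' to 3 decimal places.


18.500 38.500 74.750
3.000 60.000 85.750
3.000 60.000 85.750
11.500 77.000 86.500
36.000 109.000 85.000

step 0: Δleader=(2.000, 16.000, 31.000°), engaged; cmd=(8.500, 24.500, 7.750°) → follower=(18.500, 38.500, 74.750°)
step 1: Δleader=(-4.000, 14.000, 44.000°), engaged; cmd=(-15.500, 21.500, 11.000°) → follower=(3.000, 60.000, 85.750°)
step 2: Δleader=(-20.000, -5.000, 2.000°), disengaged; cmd=(0,0,0) → follower holds at (3.000, 60.000, 85.750°)
step 3: Δleader=(2.000, 11.000, 3.000°), engaged; cmd=(8.500, 17.000, 0.750°) → follower=(11.500, 77.000, 86.500°)
step 4: Δleader=(6.000, 21.000, -6.000°), engaged; cmd=(24.500, 32.000, -1.500°) → follower=(36.000, 109.000, 85.000°)


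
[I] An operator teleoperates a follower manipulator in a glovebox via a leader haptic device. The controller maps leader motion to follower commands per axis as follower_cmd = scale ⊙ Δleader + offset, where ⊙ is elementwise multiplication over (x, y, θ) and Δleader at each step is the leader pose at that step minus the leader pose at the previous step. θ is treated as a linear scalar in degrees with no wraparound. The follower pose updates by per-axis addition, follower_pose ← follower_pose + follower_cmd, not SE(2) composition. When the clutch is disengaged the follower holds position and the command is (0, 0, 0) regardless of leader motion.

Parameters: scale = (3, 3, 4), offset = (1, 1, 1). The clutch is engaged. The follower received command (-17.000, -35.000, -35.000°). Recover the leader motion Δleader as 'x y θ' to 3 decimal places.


-6.000 -12.000 -9.000

axis x: (-17.000 − 1) / (3) = -6.000
axis y: (-35.000 − 1) / (3) = -12.000
axis θ: (-35.000 − 1) / (4) = -9.000


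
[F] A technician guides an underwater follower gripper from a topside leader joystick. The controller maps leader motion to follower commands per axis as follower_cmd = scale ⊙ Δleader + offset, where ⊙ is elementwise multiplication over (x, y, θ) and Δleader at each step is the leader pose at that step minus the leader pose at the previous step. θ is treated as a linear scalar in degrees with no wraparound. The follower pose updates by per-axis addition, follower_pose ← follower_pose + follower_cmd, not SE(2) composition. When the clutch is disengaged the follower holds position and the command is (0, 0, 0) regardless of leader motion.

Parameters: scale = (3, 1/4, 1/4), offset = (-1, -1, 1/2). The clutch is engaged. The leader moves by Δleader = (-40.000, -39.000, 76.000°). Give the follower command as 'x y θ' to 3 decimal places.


-121.000 -10.750 19.500

axis x: 3·-40.000 + -1 = -121.000
axis y: 1/4·-39.000 + -1 = -10.750
axis θ: 1/4·76.000 + 1/2 = 19.500


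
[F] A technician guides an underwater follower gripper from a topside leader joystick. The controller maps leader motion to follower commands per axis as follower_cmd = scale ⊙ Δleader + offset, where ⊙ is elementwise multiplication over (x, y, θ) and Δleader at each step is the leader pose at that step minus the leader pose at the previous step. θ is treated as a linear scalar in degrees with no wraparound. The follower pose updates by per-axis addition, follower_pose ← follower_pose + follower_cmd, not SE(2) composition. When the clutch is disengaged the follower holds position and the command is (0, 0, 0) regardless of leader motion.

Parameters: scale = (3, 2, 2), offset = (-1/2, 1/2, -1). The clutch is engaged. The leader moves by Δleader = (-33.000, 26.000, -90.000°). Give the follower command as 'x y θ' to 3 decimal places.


axis x: 3·-33.000 + -1/2 = -99.500
axis y: 2·26.000 + 1/2 = 52.500
axis θ: 2·-90.000 + -1 = -181.000

-99.500 52.500 -181.000


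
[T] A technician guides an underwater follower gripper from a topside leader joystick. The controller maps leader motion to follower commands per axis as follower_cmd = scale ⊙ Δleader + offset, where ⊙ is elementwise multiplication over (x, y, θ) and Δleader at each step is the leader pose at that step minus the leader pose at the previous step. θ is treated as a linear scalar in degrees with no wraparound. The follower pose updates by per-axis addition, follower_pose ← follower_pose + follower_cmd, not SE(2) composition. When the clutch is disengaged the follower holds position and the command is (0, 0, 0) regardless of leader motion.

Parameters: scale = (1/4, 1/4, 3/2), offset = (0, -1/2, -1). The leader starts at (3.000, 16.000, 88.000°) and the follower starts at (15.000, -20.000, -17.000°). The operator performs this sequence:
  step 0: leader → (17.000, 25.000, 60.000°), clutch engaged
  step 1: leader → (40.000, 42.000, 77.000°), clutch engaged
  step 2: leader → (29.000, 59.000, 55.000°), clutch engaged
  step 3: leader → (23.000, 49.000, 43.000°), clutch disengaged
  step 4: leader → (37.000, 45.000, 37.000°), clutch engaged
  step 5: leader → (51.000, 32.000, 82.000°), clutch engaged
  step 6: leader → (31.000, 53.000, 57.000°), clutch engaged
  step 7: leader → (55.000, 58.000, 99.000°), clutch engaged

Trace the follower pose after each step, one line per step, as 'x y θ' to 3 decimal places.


18.500 -18.250 -60.000
24.250 -14.500 -35.500
21.500 -10.750 -69.500
21.500 -10.750 -69.500
25.000 -12.250 -79.500
28.500 -16.000 -13.000
23.500 -11.250 -51.500
29.500 -10.500 10.500

step 0: Δleader=(14.000, 9.000, -28.000°), engaged; cmd=(3.500, 1.750, -43.000°) → follower=(18.500, -18.250, -60.000°)
step 1: Δleader=(23.000, 17.000, 17.000°), engaged; cmd=(5.750, 3.750, 24.500°) → follower=(24.250, -14.500, -35.500°)
step 2: Δleader=(-11.000, 17.000, -22.000°), engaged; cmd=(-2.750, 3.750, -34.000°) → follower=(21.500, -10.750, -69.500°)
step 3: Δleader=(-6.000, -10.000, -12.000°), disengaged; cmd=(0,0,0) → follower holds at (21.500, -10.750, -69.500°)
step 4: Δleader=(14.000, -4.000, -6.000°), engaged; cmd=(3.500, -1.500, -10.000°) → follower=(25.000, -12.250, -79.500°)
step 5: Δleader=(14.000, -13.000, 45.000°), engaged; cmd=(3.500, -3.750, 66.500°) → follower=(28.500, -16.000, -13.000°)
step 6: Δleader=(-20.000, 21.000, -25.000°), engaged; cmd=(-5.000, 4.750, -38.500°) → follower=(23.500, -11.250, -51.500°)
step 7: Δleader=(24.000, 5.000, 42.000°), engaged; cmd=(6.000, 0.750, 62.000°) → follower=(29.500, -10.500, 10.500°)


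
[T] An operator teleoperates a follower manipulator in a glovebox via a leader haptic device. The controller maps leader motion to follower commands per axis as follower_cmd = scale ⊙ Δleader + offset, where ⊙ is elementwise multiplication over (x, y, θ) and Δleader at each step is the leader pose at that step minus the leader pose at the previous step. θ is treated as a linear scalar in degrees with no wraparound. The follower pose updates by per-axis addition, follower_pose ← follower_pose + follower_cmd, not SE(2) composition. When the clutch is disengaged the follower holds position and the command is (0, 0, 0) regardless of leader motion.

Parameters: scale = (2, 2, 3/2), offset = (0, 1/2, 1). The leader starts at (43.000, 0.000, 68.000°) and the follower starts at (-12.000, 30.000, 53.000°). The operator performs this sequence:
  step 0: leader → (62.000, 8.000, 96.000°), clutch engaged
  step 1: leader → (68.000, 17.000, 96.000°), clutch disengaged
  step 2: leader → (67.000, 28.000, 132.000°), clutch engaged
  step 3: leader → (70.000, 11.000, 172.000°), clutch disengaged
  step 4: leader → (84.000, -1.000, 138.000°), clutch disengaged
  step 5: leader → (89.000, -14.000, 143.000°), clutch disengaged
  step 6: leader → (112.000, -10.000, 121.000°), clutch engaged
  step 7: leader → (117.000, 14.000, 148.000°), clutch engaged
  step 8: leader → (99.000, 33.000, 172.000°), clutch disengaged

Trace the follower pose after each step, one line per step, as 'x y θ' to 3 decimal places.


step 0: Δleader=(19.000, 8.000, 28.000°), engaged; cmd=(38.000, 16.500, 43.000°) → follower=(26.000, 46.500, 96.000°)
step 1: Δleader=(6.000, 9.000, 0.000°), disengaged; cmd=(0,0,0) → follower holds at (26.000, 46.500, 96.000°)
step 2: Δleader=(-1.000, 11.000, 36.000°), engaged; cmd=(-2.000, 22.500, 55.000°) → follower=(24.000, 69.000, 151.000°)
step 3: Δleader=(3.000, -17.000, 40.000°), disengaged; cmd=(0,0,0) → follower holds at (24.000, 69.000, 151.000°)
step 4: Δleader=(14.000, -12.000, -34.000°), disengaged; cmd=(0,0,0) → follower holds at (24.000, 69.000, 151.000°)
step 5: Δleader=(5.000, -13.000, 5.000°), disengaged; cmd=(0,0,0) → follower holds at (24.000, 69.000, 151.000°)
step 6: Δleader=(23.000, 4.000, -22.000°), engaged; cmd=(46.000, 8.500, -32.000°) → follower=(70.000, 77.500, 119.000°)
step 7: Δleader=(5.000, 24.000, 27.000°), engaged; cmd=(10.000, 48.500, 41.500°) → follower=(80.000, 126.000, 160.500°)
step 8: Δleader=(-18.000, 19.000, 24.000°), disengaged; cmd=(0,0,0) → follower holds at (80.000, 126.000, 160.500°)

26.000 46.500 96.000
26.000 46.500 96.000
24.000 69.000 151.000
24.000 69.000 151.000
24.000 69.000 151.000
24.000 69.000 151.000
70.000 77.500 119.000
80.000 126.000 160.500
80.000 126.000 160.500


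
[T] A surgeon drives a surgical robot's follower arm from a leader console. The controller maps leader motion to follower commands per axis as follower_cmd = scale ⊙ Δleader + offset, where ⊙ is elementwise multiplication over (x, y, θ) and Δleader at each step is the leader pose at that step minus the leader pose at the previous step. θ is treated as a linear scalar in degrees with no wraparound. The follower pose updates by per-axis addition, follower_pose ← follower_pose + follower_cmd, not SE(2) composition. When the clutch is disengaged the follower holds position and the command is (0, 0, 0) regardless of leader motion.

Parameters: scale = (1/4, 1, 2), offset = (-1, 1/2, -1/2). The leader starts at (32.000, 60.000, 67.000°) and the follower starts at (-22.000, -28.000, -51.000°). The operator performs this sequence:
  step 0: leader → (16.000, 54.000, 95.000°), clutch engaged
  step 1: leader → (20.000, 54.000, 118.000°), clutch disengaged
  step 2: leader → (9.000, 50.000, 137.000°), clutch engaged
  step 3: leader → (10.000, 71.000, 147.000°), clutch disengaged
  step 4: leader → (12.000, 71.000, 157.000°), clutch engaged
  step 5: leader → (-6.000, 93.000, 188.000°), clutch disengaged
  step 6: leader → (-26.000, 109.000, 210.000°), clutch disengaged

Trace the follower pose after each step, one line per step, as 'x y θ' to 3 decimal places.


-27.000 -33.500 4.500
-27.000 -33.500 4.500
-30.750 -37.000 42.000
-30.750 -37.000 42.000
-31.250 -36.500 61.500
-31.250 -36.500 61.500
-31.250 -36.500 61.500

step 0: Δleader=(-16.000, -6.000, 28.000°), engaged; cmd=(-5.000, -5.500, 55.500°) → follower=(-27.000, -33.500, 4.500°)
step 1: Δleader=(4.000, 0.000, 23.000°), disengaged; cmd=(0,0,0) → follower holds at (-27.000, -33.500, 4.500°)
step 2: Δleader=(-11.000, -4.000, 19.000°), engaged; cmd=(-3.750, -3.500, 37.500°) → follower=(-30.750, -37.000, 42.000°)
step 3: Δleader=(1.000, 21.000, 10.000°), disengaged; cmd=(0,0,0) → follower holds at (-30.750, -37.000, 42.000°)
step 4: Δleader=(2.000, 0.000, 10.000°), engaged; cmd=(-0.500, 0.500, 19.500°) → follower=(-31.250, -36.500, 61.500°)
step 5: Δleader=(-18.000, 22.000, 31.000°), disengaged; cmd=(0,0,0) → follower holds at (-31.250, -36.500, 61.500°)
step 6: Δleader=(-20.000, 16.000, 22.000°), disengaged; cmd=(0,0,0) → follower holds at (-31.250, -36.500, 61.500°)


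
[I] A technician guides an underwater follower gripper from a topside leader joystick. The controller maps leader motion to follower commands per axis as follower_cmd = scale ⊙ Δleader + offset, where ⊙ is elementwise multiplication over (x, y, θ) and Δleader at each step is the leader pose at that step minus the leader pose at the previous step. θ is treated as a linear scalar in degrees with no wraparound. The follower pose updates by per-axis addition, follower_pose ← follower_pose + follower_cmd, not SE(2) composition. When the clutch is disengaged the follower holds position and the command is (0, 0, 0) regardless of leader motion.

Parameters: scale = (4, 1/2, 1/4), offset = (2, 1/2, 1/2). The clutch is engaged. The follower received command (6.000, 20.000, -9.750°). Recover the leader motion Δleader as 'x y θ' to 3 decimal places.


axis x: (6.000 − 2) / (4) = 1.000
axis y: (20.000 − 1/2) / (1/2) = 39.000
axis θ: (-9.750 − 1/2) / (1/4) = -41.000

1.000 39.000 -41.000


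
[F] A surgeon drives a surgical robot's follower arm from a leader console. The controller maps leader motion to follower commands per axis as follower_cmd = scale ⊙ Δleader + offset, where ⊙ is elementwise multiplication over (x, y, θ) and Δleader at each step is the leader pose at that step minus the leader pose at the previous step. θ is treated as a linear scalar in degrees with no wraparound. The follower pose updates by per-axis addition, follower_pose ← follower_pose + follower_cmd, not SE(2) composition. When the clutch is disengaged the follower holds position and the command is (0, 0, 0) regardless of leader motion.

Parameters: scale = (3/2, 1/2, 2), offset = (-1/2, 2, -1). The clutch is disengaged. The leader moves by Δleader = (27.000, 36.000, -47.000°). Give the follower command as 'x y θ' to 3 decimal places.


0.000 0.000 0.000

clutch disengaged → follower holds; cmd = (0, 0, 0)


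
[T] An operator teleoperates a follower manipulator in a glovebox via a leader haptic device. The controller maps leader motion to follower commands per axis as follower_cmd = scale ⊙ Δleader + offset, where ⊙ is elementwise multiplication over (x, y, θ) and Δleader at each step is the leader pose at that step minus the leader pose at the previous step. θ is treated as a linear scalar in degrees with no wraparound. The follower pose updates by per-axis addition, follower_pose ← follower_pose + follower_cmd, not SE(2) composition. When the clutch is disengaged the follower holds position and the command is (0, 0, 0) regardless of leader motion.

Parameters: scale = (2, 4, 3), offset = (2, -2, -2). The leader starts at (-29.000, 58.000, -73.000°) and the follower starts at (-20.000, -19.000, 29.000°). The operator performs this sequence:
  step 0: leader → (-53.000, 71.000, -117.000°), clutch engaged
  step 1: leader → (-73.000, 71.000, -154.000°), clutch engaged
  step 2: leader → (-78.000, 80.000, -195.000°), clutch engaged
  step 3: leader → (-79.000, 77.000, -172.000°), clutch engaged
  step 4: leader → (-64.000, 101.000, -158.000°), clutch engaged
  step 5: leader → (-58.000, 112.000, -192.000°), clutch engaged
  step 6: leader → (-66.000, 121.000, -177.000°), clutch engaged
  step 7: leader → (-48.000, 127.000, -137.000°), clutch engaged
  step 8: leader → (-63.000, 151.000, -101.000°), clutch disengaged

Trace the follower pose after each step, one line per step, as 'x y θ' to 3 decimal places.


step 0: Δleader=(-24.000, 13.000, -44.000°), engaged; cmd=(-46.000, 50.000, -134.000°) → follower=(-66.000, 31.000, -105.000°)
step 1: Δleader=(-20.000, 0.000, -37.000°), engaged; cmd=(-38.000, -2.000, -113.000°) → follower=(-104.000, 29.000, -218.000°)
step 2: Δleader=(-5.000, 9.000, -41.000°), engaged; cmd=(-8.000, 34.000, -125.000°) → follower=(-112.000, 63.000, -343.000°)
step 3: Δleader=(-1.000, -3.000, 23.000°), engaged; cmd=(0.000, -14.000, 67.000°) → follower=(-112.000, 49.000, -276.000°)
step 4: Δleader=(15.000, 24.000, 14.000°), engaged; cmd=(32.000, 94.000, 40.000°) → follower=(-80.000, 143.000, -236.000°)
step 5: Δleader=(6.000, 11.000, -34.000°), engaged; cmd=(14.000, 42.000, -104.000°) → follower=(-66.000, 185.000, -340.000°)
step 6: Δleader=(-8.000, 9.000, 15.000°), engaged; cmd=(-14.000, 34.000, 43.000°) → follower=(-80.000, 219.000, -297.000°)
step 7: Δleader=(18.000, 6.000, 40.000°), engaged; cmd=(38.000, 22.000, 118.000°) → follower=(-42.000, 241.000, -179.000°)
step 8: Δleader=(-15.000, 24.000, 36.000°), disengaged; cmd=(0,0,0) → follower holds at (-42.000, 241.000, -179.000°)

-66.000 31.000 -105.000
-104.000 29.000 -218.000
-112.000 63.000 -343.000
-112.000 49.000 -276.000
-80.000 143.000 -236.000
-66.000 185.000 -340.000
-80.000 219.000 -297.000
-42.000 241.000 -179.000
-42.000 241.000 -179.000


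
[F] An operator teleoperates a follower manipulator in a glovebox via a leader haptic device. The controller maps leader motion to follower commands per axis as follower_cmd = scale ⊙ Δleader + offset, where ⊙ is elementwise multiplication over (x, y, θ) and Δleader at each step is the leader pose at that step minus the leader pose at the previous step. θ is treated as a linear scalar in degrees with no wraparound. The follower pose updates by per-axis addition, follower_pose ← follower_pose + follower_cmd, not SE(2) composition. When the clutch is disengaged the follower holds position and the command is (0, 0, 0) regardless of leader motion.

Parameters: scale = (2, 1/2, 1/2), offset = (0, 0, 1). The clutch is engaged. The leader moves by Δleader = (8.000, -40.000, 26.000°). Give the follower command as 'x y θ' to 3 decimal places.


16.000 -20.000 14.000

axis x: 2·8.000 + 0 = 16.000
axis y: 1/2·-40.000 + 0 = -20.000
axis θ: 1/2·26.000 + 1 = 14.000


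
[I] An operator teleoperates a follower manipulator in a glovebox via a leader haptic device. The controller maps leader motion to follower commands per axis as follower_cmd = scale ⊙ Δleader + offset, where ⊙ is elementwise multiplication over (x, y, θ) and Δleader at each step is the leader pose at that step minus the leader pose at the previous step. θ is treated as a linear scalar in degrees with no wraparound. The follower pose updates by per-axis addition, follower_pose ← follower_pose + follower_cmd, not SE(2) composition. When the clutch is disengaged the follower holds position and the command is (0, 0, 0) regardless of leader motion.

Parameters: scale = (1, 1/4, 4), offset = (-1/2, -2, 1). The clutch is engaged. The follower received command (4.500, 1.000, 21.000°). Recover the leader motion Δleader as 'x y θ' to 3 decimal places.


5.000 12.000 5.000

axis x: (4.500 − -1/2) / (1) = 5.000
axis y: (1.000 − -2) / (1/4) = 12.000
axis θ: (21.000 − 1) / (4) = 5.000


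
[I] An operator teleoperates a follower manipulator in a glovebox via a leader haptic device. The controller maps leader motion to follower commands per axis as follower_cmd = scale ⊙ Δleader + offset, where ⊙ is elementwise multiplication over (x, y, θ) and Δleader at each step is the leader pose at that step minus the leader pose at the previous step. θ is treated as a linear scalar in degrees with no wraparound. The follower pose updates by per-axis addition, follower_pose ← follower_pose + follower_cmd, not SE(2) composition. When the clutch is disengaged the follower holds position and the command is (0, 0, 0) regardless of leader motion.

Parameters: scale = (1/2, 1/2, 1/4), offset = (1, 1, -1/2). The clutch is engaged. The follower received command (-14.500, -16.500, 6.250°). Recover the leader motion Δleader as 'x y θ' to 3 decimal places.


-31.000 -35.000 27.000

axis x: (-14.500 − 1) / (1/2) = -31.000
axis y: (-16.500 − 1) / (1/2) = -35.000
axis θ: (6.250 − -1/2) / (1/4) = 27.000


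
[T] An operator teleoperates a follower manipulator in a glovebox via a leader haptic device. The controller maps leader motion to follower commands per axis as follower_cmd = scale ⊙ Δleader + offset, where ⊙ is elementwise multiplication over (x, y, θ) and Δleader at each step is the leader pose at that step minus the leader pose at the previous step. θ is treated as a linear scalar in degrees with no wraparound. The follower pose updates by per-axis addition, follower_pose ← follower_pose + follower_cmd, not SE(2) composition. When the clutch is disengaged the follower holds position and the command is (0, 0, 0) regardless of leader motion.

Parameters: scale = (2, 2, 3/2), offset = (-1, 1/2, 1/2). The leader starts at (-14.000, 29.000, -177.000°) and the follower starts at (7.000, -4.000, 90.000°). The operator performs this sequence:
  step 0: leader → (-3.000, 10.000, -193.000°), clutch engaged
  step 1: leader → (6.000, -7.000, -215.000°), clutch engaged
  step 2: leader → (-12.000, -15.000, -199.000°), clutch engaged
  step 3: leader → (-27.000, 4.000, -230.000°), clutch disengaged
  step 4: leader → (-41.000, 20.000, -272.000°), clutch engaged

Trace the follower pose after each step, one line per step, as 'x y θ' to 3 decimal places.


step 0: Δleader=(11.000, -19.000, -16.000°), engaged; cmd=(21.000, -37.500, -23.500°) → follower=(28.000, -41.500, 66.500°)
step 1: Δleader=(9.000, -17.000, -22.000°), engaged; cmd=(17.000, -33.500, -32.500°) → follower=(45.000, -75.000, 34.000°)
step 2: Δleader=(-18.000, -8.000, 16.000°), engaged; cmd=(-37.000, -15.500, 24.500°) → follower=(8.000, -90.500, 58.500°)
step 3: Δleader=(-15.000, 19.000, -31.000°), disengaged; cmd=(0,0,0) → follower holds at (8.000, -90.500, 58.500°)
step 4: Δleader=(-14.000, 16.000, -42.000°), engaged; cmd=(-29.000, 32.500, -62.500°) → follower=(-21.000, -58.000, -4.000°)

28.000 -41.500 66.500
45.000 -75.000 34.000
8.000 -90.500 58.500
8.000 -90.500 58.500
-21.000 -58.000 -4.000


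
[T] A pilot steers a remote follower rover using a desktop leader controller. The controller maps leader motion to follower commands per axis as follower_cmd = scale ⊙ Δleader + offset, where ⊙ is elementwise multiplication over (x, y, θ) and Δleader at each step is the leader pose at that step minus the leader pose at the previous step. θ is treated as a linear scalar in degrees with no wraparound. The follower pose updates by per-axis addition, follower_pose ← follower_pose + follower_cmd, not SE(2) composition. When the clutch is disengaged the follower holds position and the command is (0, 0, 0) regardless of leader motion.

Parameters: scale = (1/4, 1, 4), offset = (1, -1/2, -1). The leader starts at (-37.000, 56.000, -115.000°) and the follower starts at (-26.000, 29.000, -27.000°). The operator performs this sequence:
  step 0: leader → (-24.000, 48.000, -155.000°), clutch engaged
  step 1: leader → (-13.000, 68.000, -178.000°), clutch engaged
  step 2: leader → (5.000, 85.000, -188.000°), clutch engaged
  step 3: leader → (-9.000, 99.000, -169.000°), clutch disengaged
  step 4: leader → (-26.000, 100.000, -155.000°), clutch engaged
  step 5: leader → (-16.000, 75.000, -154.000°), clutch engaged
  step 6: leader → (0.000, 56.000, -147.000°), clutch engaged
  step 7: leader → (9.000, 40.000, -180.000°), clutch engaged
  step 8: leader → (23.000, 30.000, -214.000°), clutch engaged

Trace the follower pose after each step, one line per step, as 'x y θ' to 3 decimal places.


step 0: Δleader=(13.000, -8.000, -40.000°), engaged; cmd=(4.250, -8.500, -161.000°) → follower=(-21.750, 20.500, -188.000°)
step 1: Δleader=(11.000, 20.000, -23.000°), engaged; cmd=(3.750, 19.500, -93.000°) → follower=(-18.000, 40.000, -281.000°)
step 2: Δleader=(18.000, 17.000, -10.000°), engaged; cmd=(5.500, 16.500, -41.000°) → follower=(-12.500, 56.500, -322.000°)
step 3: Δleader=(-14.000, 14.000, 19.000°), disengaged; cmd=(0,0,0) → follower holds at (-12.500, 56.500, -322.000°)
step 4: Δleader=(-17.000, 1.000, 14.000°), engaged; cmd=(-3.250, 0.500, 55.000°) → follower=(-15.750, 57.000, -267.000°)
step 5: Δleader=(10.000, -25.000, 1.000°), engaged; cmd=(3.500, -25.500, 3.000°) → follower=(-12.250, 31.500, -264.000°)
step 6: Δleader=(16.000, -19.000, 7.000°), engaged; cmd=(5.000, -19.500, 27.000°) → follower=(-7.250, 12.000, -237.000°)
step 7: Δleader=(9.000, -16.000, -33.000°), engaged; cmd=(3.250, -16.500, -133.000°) → follower=(-4.000, -4.500, -370.000°)
step 8: Δleader=(14.000, -10.000, -34.000°), engaged; cmd=(4.500, -10.500, -137.000°) → follower=(0.500, -15.000, -507.000°)

-21.750 20.500 -188.000
-18.000 40.000 -281.000
-12.500 56.500 -322.000
-12.500 56.500 -322.000
-15.750 57.000 -267.000
-12.250 31.500 -264.000
-7.250 12.000 -237.000
-4.000 -4.500 -370.000
0.500 -15.000 -507.000


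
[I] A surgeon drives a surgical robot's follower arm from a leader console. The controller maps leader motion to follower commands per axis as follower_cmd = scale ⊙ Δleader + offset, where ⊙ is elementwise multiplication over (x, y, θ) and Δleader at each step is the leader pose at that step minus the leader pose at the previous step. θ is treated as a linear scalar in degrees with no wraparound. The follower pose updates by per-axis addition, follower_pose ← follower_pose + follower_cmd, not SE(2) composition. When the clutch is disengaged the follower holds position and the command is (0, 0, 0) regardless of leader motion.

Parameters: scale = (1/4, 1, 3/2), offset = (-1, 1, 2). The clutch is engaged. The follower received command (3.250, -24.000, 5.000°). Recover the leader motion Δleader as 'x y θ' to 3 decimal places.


17.000 -25.000 2.000

axis x: (3.250 − -1) / (1/4) = 17.000
axis y: (-24.000 − 1) / (1) = -25.000
axis θ: (5.000 − 2) / (3/2) = 2.000
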